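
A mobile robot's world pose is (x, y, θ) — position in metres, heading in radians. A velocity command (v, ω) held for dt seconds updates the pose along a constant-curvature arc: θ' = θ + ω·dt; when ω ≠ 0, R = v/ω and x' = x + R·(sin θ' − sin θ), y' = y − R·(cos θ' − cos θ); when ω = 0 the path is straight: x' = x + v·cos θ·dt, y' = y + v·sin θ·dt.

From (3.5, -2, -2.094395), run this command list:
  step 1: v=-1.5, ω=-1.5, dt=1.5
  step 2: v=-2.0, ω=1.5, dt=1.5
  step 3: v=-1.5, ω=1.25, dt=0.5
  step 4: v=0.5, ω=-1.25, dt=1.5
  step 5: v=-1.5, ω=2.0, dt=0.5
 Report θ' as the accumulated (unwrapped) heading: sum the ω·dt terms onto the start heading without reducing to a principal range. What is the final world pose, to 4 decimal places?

(8.0616, -1.8275, -2.3444)

step 1: θ'=-4.3444 (R=1.0000) → pose (5.2991, -2.1403, -4.3444)
step 2: θ'=-2.0944 (R=-1.3333) → pose (7.6978, -2.3273, -2.0944)
step 3: θ'=-1.4694 (R=-1.2000) → pose (7.8525, -1.6058, -1.4694)
step 4: θ'=-3.3444 (R=-0.4000) → pose (7.3739, -2.0381, -3.3444)
step 5: θ'=-2.3444 (R=-0.7500) → pose (8.0616, -1.8275, -2.3444)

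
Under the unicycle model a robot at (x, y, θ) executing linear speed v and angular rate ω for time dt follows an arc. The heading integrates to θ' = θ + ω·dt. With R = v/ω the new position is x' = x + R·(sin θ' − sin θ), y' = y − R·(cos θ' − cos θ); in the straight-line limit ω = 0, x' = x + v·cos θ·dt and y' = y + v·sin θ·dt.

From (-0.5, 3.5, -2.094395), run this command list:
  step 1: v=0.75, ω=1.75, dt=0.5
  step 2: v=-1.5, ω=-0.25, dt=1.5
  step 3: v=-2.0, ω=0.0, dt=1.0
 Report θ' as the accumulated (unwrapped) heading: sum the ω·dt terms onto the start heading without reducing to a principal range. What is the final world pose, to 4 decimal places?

(-0.8490, 7.3445, -1.5944)

step 1: θ'=-1.2194 (R=0.4286) → pose (-0.5312, 3.1382, -1.2194)
step 2: θ'=-1.5944 (R=6.0000) → pose (-0.8962, 5.3451, -1.5944)
step 3: θ'=-1.5944 (straight) → pose (-0.8490, 7.3445, -1.5944)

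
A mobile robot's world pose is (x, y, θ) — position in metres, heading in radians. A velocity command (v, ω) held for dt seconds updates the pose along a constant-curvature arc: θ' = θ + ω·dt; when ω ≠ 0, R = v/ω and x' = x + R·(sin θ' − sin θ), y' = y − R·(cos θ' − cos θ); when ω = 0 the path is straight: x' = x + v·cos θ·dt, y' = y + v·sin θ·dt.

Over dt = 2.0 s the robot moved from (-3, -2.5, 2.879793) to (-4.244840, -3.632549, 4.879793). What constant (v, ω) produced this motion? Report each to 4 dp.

v = 1.0000, ω = 1.0000

Δθ = 4.879793 − 2.879793 = 2.000000
ω = Δθ/dt = 2.000000/2.0 = 1.0000
R = Δx/(sin θ' − sin θ) = 1.0000
v = R·ω = 1.0000·1.0000 = 1.0000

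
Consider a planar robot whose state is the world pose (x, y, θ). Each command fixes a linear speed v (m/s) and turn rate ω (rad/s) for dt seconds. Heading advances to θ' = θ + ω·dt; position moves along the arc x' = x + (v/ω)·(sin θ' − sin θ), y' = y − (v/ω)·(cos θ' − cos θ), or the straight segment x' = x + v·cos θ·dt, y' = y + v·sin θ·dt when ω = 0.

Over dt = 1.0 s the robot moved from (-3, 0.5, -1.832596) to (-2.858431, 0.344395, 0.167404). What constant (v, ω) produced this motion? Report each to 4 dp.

Δθ = 0.167404 − -1.832596 = 2.000000
ω = Δθ/dt = 2.000000/1.0 = 2.0000
R = −Δy/(cos θ' − cos θ) = 0.1250
v = R·ω = 0.1250·2.0000 = 0.2500

v = 0.2500, ω = 2.0000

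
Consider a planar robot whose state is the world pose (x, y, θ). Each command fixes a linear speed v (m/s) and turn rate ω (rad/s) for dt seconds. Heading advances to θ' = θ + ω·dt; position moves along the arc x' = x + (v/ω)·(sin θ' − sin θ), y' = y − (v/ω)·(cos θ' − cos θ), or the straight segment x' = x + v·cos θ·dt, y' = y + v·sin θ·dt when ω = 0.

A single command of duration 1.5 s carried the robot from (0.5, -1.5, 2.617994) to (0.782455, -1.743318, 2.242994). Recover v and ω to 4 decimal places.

v = -0.2500, ω = -0.2500

Δθ = 2.242994 − 2.617994 = -0.375000
ω = Δθ/dt = -0.375000/1.5 = -0.2500
R = Δx/(sin θ' − sin θ) = 1.0000
v = R·ω = 1.0000·-0.2500 = -0.2500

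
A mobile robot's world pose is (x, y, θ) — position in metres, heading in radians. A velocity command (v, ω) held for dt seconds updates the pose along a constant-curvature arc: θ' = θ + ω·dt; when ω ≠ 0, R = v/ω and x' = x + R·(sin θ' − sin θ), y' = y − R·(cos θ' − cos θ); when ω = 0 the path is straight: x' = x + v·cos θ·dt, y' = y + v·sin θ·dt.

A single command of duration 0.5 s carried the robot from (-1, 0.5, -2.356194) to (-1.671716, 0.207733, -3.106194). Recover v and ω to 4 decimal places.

Δθ = -3.106194 − -2.356194 = -0.750000
ω = Δθ/dt = -0.750000/0.5 = -1.5000
R = Δx/(sin θ' − sin θ) = -1.0000
v = R·ω = -1.0000·-1.5000 = 1.5000

v = 1.5000, ω = -1.5000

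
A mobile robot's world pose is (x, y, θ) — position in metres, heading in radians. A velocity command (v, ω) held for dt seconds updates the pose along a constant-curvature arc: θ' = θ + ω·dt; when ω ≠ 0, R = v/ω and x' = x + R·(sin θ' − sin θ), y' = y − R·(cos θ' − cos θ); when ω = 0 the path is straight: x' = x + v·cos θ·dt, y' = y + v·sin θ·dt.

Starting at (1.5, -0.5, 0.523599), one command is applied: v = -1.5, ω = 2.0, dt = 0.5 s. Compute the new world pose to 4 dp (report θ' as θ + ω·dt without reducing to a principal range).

(1.1258, -1.1141, 1.5236)

θ' = 0.5236 + 2.0·0.5 = 1.5236
R = v/ω = -1.5/2.0 = -0.7500
x' = 1.5 + -0.7500·(sin 1.5236 − sin 0.5236) = 1.1258
y' = -0.5 − -0.7500·(cos 1.5236 − cos 0.5236) = -1.1141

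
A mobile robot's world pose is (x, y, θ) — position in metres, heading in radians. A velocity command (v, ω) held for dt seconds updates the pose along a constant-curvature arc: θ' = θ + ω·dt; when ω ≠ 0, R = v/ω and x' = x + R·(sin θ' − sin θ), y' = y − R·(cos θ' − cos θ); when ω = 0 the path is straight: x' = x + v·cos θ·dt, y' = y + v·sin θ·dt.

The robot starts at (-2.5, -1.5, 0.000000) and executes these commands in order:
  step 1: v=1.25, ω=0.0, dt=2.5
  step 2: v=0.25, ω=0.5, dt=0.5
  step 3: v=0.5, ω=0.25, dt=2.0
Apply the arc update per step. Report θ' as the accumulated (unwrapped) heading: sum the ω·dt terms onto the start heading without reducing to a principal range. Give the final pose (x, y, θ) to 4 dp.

(1.6172, -1.0100, 0.7500)

step 1: θ'=0.0000 (straight) → pose (0.6250, -1.5000, 0.0000)
step 2: θ'=0.2500 (R=0.5000) → pose (0.7487, -1.4845, 0.2500)
step 3: θ'=0.7500 (R=2.0000) → pose (1.6172, -1.0100, 0.7500)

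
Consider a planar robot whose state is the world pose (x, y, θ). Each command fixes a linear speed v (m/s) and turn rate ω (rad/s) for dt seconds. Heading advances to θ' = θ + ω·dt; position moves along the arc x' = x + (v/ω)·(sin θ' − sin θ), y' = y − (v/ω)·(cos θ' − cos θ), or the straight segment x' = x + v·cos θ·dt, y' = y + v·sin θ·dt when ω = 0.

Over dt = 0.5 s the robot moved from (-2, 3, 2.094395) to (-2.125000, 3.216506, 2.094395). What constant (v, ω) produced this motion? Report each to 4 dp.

v = 0.5000, ω = 0.0000

Δθ = 2.094395 − 2.094395 = 0.000000
ω = Δθ/dt = 0.000000/0.5 = 0.0000
ω = 0 → v = (Δx·cos θ + Δy·sin θ)/dt = 0.5000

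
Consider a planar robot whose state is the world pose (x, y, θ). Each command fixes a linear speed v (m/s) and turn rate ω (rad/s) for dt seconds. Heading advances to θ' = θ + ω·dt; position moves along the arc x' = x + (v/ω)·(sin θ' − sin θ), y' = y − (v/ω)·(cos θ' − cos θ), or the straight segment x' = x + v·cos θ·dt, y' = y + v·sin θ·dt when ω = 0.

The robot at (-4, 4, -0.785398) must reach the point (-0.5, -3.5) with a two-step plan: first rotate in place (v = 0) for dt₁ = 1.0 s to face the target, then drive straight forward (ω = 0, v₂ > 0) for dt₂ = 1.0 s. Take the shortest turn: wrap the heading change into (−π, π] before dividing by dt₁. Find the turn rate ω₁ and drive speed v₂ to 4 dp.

heading to target = atan2(-3.5−4, -0.5−-4) = -1.1342
Δθ = wrap(-1.1342 − -0.7854) = -0.3488; ω₁ = Δθ/dt₁ = -0.3488
distance = √((-0.5−-4)² + (-3.5−4)²) = 8.2765; v₂ = distance/dt₂ = 8.2765

ω₁ = -0.3488, v₂ = 8.2765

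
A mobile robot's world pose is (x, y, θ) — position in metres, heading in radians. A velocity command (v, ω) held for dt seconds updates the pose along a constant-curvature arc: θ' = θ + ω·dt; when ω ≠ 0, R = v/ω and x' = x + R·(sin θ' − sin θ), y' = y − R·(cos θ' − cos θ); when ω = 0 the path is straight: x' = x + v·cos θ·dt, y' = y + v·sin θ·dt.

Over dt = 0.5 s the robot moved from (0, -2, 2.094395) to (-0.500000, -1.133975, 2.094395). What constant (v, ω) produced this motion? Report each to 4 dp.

v = 2.0000, ω = 0.0000

Δθ = 2.094395 − 2.094395 = 0.000000
ω = Δθ/dt = 0.000000/0.5 = 0.0000
ω = 0 → v = (Δx·cos θ + Δy·sin θ)/dt = 2.0000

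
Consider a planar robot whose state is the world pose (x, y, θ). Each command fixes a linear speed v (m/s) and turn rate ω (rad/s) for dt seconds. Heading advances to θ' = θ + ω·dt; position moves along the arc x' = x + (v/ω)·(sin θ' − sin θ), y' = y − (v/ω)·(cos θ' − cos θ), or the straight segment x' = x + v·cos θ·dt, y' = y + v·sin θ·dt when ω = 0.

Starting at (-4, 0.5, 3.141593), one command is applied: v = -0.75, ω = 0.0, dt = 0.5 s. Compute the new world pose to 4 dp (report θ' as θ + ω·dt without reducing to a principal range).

θ' = 3.1416 + 0.0·0.5 = 3.1416
ω = 0 → straight: x' = -4 + -0.75·cos(3.1416)·0.5 = -3.6250
y' = 0.5 + -0.75·sin(3.1416)·0.5 = 0.5000

(-3.6250, 0.5000, 3.1416)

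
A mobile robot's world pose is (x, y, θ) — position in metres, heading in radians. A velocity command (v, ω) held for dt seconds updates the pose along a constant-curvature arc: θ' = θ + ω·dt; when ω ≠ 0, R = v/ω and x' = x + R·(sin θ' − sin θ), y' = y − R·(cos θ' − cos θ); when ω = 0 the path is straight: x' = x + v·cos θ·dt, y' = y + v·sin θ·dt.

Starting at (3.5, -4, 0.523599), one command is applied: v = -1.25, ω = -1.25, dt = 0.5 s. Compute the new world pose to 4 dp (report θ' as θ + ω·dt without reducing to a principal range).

(2.8988, -4.1288, -0.1014)

θ' = 0.5236 + -1.25·0.5 = -0.1014
R = v/ω = -1.25/-1.25 = 1.0000
x' = 3.5 + 1.0000·(sin -0.1014 − sin 0.5236) = 2.8988
y' = -4 − 1.0000·(cos -0.1014 − cos 0.5236) = -4.1288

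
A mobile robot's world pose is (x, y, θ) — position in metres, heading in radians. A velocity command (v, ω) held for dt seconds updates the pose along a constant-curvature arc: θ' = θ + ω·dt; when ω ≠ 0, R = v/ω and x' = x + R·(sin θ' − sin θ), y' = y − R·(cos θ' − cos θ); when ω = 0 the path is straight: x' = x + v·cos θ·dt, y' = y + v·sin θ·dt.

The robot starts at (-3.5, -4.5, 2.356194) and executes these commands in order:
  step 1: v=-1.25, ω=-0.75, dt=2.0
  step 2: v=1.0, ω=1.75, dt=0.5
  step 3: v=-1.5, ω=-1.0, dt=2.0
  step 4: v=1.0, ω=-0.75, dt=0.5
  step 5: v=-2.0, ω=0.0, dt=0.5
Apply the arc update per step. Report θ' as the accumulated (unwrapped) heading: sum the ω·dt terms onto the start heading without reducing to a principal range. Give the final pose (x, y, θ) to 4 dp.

step 1: θ'=0.8562 (R=1.6667) → pose (-3.4196, -6.7707, 0.8562)
step 2: θ'=1.7312 (R=0.5714) → pose (-3.2871, -6.3050, 1.7312)
step 3: θ'=-0.2688 (R=1.5000) → pose (-5.1662, -7.9907, -0.2688)
step 4: θ'=-0.6438 (R=-1.3333) → pose (-4.7200, -8.2097, -0.6438)
step 5: θ'=-0.6438 (straight) → pose (-5.5198, -7.6095, -0.6438)

(-5.5198, -7.6095, -0.6438)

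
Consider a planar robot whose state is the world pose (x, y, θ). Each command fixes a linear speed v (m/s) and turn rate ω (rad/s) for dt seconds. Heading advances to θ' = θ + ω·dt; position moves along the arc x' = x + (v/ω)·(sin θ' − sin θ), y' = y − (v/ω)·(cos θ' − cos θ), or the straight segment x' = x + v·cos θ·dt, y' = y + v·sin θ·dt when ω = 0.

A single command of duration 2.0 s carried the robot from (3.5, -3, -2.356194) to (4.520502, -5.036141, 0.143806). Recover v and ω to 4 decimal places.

Δθ = 0.143806 − -2.356194 = 2.500000
ω = Δθ/dt = 2.500000/2.0 = 1.2500
R = −Δy/(cos θ' − cos θ) = 1.2000
v = R·ω = 1.2000·1.2500 = 1.5000

v = 1.5000, ω = 1.2500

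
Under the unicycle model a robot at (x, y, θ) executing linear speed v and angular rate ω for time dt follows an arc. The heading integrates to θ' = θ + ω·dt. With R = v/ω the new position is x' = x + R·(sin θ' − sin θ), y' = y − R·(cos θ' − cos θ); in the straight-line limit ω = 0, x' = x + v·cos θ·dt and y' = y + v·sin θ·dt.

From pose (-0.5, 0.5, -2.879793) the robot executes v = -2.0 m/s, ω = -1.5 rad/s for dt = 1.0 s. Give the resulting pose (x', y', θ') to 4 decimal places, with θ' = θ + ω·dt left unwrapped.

θ' = -2.8798 + -1.5·1.0 = -4.3798
R = v/ω = -2.0/-1.5 = 1.3333
x' = -0.5 + 1.3333·(sin -4.3798 − sin -2.8798) = 1.1054
y' = 0.5 − 1.3333·(cos -4.3798 − cos -2.8798) = -0.3526

(1.1054, -0.3526, -4.3798)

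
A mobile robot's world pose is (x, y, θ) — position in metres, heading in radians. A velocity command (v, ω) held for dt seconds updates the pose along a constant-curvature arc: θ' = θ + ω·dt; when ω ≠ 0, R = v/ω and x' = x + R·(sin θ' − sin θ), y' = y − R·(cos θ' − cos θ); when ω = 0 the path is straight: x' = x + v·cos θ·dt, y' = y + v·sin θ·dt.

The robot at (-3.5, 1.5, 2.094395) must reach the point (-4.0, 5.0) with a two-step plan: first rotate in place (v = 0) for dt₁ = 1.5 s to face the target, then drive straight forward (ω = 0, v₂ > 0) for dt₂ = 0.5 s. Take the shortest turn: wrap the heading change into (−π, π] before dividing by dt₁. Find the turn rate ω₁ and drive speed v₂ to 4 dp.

ω₁ = -0.2545, v₂ = 7.0711

heading to target = atan2(5−1.5, -4−-3.5) = 1.7127
Δθ = wrap(1.7127 − 2.0944) = -0.3817; ω₁ = Δθ/dt₁ = -0.2545
distance = √((-4−-3.5)² + (5−1.5)²) = 3.5355; v₂ = distance/dt₂ = 7.0711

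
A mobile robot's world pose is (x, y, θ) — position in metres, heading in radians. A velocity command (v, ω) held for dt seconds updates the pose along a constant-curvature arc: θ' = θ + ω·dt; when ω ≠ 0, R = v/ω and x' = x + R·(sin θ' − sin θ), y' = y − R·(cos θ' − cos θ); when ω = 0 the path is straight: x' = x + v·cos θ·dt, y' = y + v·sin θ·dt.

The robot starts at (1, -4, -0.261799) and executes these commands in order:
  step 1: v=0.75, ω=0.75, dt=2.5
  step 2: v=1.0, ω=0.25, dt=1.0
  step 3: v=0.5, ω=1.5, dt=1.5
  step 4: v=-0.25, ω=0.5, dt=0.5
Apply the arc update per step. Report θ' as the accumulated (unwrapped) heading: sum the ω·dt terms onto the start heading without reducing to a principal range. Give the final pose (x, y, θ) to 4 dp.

step 1: θ'=1.6132 (R=1.0000) → pose (2.2579, -2.9917, 1.6132)
step 2: θ'=1.8632 (R=4.0000) → pose (2.0917, -2.0082, 1.8632)
step 3: θ'=4.1132 (R=0.3333) → pose (1.4973, -1.9163, 4.1132)
step 4: θ'=4.3632 (R=-0.5000) → pose (1.5542, -1.8054, 4.3632)

(1.5542, -1.8054, 4.3632)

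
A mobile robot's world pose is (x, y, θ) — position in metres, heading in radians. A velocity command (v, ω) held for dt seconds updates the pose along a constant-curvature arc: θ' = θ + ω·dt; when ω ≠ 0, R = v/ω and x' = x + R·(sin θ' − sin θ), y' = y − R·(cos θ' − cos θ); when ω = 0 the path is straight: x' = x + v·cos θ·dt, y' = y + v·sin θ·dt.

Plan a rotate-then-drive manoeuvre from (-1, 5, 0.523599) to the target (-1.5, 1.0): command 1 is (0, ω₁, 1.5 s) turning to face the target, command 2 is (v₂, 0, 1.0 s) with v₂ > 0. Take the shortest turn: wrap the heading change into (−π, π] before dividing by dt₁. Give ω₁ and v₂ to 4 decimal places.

ω₁ = -1.4792, v₂ = 4.0311

heading to target = atan2(1−5, -1.5−-1) = -1.6952
Δθ = wrap(-1.6952 − 0.5236) = -2.2188; ω₁ = Δθ/dt₁ = -1.4792
distance = √((-1.5−-1)² + (1−5)²) = 4.0311; v₂ = distance/dt₂ = 4.0311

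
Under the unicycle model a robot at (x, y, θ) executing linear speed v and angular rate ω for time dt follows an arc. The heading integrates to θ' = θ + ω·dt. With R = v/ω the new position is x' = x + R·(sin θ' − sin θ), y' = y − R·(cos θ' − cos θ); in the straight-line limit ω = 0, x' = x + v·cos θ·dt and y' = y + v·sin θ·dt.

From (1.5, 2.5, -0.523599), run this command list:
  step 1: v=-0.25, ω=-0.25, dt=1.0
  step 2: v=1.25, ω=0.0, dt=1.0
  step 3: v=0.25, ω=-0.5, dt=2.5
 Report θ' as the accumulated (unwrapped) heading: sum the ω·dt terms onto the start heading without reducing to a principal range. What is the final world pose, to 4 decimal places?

step 1: θ'=-0.7736 (R=1.0000) → pose (1.3013, 2.6506, -0.7736)
step 2: θ'=-0.7736 (straight) → pose (2.1955, 1.7772, -0.7736)
step 3: θ'=-2.0236 (R=-0.5000) → pose (2.2958, 1.2008, -2.0236)

(2.2958, 1.2008, -2.0236)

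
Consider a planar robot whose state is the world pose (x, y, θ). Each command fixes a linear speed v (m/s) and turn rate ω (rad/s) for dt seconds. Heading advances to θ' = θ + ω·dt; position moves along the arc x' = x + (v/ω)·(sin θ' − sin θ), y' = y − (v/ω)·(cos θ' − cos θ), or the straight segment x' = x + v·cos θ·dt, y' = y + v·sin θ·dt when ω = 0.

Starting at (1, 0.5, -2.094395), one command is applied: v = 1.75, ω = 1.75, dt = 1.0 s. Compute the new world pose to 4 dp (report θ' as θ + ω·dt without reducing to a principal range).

(1.5284, -0.9413, -0.3444)

θ' = -2.0944 + 1.75·1.0 = -0.3444
R = v/ω = 1.75/1.75 = 1.0000
x' = 1 + 1.0000·(sin -0.3444 − sin -2.0944) = 1.5284
y' = 0.5 − 1.0000·(cos -0.3444 − cos -2.0944) = -0.9413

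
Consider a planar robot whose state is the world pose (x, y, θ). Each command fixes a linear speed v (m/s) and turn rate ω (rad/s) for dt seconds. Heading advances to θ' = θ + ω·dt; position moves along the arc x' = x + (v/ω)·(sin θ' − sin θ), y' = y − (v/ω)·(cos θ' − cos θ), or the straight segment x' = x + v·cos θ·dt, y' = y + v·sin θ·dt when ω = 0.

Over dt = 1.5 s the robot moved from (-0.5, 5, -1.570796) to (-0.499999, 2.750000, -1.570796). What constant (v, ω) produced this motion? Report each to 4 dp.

Δθ = -1.570796 − -1.570796 = 0.000000
ω = Δθ/dt = 0.000000/1.5 = 0.0000
ω = 0 → v = (Δx·cos θ + Δy·sin θ)/dt = 1.5000

v = 1.5000, ω = 0.0000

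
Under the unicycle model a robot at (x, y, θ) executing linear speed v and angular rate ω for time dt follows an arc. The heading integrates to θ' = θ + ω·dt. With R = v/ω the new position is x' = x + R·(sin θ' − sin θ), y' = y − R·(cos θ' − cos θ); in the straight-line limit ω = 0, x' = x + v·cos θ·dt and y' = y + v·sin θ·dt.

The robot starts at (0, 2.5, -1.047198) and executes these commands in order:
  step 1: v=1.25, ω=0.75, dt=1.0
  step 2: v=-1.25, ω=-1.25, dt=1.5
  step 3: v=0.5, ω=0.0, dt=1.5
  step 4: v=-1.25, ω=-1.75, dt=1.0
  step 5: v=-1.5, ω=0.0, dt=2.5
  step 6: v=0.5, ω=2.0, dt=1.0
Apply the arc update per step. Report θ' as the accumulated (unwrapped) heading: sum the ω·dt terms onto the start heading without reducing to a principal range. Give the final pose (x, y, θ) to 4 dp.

step 1: θ'=-0.2972 (R=1.6667) → pose (0.9553, 1.7397, -0.2972)
step 2: θ'=-2.1722 (R=1.0000) → pose (0.4236, 3.2617, -2.1722)
step 3: θ'=-2.1722 (straight) → pose (-0.0007, 2.6433, -2.1722)
step 4: θ'=-3.9222 (R=0.7143) → pose (1.0909, 2.7466, -3.9222)
step 5: θ'=-3.9222 (straight) → pose (3.7552, 0.1077, -3.9222)
step 6: θ'=-1.9222 (R=0.2500) → pose (3.3445, 0.0162, -1.9222)

(3.3445, 0.0162, -1.9222)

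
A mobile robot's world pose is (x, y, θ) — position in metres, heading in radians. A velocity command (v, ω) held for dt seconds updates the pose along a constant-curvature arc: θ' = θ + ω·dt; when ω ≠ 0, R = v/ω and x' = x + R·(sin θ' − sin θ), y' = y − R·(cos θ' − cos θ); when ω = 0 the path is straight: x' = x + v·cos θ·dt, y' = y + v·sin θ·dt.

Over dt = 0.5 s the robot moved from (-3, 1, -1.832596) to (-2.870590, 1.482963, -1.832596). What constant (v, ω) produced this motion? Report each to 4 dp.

Δθ = -1.832596 − -1.832596 = 0.000000
ω = Δθ/dt = 0.000000/0.5 = 0.0000
ω = 0 → v = (Δx·cos θ + Δy·sin θ)/dt = -1.0000

v = -1.0000, ω = 0.0000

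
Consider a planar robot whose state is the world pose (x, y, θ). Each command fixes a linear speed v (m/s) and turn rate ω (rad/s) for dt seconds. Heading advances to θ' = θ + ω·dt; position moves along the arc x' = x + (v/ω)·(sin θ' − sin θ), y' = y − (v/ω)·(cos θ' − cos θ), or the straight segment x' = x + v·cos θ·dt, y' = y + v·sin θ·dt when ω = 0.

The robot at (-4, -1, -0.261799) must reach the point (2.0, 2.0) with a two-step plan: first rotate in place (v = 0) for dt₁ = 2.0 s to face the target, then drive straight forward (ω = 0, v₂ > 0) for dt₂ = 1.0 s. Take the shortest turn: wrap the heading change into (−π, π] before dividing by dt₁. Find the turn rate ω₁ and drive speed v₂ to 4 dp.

heading to target = atan2(2−-1, 2−-4) = 0.4636
Δθ = wrap(0.4636 − -0.2618) = 0.7254; ω₁ = Δθ/dt₁ = 0.3627
distance = √((2−-4)² + (2−-1)²) = 6.7082; v₂ = distance/dt₂ = 6.7082

ω₁ = 0.3627, v₂ = 6.7082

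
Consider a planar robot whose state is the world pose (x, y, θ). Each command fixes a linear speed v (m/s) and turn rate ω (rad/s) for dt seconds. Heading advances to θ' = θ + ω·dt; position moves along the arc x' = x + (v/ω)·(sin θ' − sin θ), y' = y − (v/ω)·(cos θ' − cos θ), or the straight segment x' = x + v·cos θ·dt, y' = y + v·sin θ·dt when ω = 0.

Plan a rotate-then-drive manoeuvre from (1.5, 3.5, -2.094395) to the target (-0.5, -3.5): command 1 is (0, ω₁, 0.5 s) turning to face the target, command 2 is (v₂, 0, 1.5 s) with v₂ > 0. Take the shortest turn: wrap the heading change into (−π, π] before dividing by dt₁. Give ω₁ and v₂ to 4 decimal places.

ω₁ = 0.4906, v₂ = 4.8534

heading to target = atan2(-3.5−3.5, -0.5−1.5) = -1.8491
Δθ = wrap(-1.8491 − -2.0944) = 0.2453; ω₁ = Δθ/dt₁ = 0.4906
distance = √((-0.5−1.5)² + (-3.5−3.5)²) = 7.2801; v₂ = distance/dt₂ = 4.8534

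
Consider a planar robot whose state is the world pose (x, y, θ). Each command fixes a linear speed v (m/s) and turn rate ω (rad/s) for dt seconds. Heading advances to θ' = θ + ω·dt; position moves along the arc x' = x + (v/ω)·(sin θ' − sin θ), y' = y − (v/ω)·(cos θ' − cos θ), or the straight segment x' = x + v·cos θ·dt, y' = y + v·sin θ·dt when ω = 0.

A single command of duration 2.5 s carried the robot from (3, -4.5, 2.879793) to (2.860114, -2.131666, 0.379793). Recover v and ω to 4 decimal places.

Δθ = 0.379793 − 2.879793 = -2.500000
ω = Δθ/dt = -2.500000/2.5 = -1.0000
R = −Δy/(cos θ' − cos θ) = -1.2500
v = R·ω = -1.2500·-1.0000 = 1.2500

v = 1.2500, ω = -1.0000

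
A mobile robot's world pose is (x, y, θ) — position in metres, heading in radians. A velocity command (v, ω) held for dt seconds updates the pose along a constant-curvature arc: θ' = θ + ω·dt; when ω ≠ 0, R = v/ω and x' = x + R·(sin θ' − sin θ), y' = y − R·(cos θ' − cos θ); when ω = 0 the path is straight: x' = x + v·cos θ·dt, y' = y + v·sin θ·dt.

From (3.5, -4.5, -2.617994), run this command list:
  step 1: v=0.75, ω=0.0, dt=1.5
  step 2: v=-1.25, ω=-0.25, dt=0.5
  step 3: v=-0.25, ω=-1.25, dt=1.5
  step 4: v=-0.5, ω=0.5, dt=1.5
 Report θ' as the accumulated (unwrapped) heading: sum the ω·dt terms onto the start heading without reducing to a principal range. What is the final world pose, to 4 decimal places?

step 1: θ'=-2.6180 (straight) → pose (2.5257, -5.0625, -2.6180)
step 2: θ'=-2.7430 (R=5.0000) → pose (3.0851, -4.7846, -2.7430)
step 3: θ'=-4.6180 (R=0.2000) → pose (3.3618, -4.9501, -4.6180)
step 4: θ'=-3.8680 (R=-1.0000) → pose (3.6932, -5.6034, -3.8680)

(3.6932, -5.6034, -3.8680)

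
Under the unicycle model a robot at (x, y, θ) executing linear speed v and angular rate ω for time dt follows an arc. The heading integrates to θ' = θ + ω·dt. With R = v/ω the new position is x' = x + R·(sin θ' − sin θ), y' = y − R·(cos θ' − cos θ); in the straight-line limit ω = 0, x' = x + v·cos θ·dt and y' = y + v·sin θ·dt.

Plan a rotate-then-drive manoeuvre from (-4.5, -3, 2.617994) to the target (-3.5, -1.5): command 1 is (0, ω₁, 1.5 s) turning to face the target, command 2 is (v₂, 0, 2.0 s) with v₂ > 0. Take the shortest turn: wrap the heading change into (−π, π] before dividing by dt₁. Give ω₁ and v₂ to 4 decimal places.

heading to target = atan2(-1.5−-3, -3.5−-4.5) = 0.9828
Δθ = wrap(0.9828 − 2.6180) = -1.6352; ω₁ = Δθ/dt₁ = -1.0901
distance = √((-3.5−-4.5)² + (-1.5−-3)²) = 1.8028; v₂ = distance/dt₂ = 0.9014

ω₁ = -1.0901, v₂ = 0.9014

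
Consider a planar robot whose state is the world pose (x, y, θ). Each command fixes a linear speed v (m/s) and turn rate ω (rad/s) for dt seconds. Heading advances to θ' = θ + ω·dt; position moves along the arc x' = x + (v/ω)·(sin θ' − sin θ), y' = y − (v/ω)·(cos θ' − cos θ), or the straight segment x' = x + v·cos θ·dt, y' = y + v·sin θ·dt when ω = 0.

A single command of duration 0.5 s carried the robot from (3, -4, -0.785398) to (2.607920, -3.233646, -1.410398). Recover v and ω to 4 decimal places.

Δθ = -1.410398 − -0.785398 = -0.625000
ω = Δθ/dt = -0.625000/0.5 = -1.2500
R = −Δy/(cos θ' − cos θ) = 1.4000
v = R·ω = 1.4000·-1.2500 = -1.7500

v = -1.7500, ω = -1.2500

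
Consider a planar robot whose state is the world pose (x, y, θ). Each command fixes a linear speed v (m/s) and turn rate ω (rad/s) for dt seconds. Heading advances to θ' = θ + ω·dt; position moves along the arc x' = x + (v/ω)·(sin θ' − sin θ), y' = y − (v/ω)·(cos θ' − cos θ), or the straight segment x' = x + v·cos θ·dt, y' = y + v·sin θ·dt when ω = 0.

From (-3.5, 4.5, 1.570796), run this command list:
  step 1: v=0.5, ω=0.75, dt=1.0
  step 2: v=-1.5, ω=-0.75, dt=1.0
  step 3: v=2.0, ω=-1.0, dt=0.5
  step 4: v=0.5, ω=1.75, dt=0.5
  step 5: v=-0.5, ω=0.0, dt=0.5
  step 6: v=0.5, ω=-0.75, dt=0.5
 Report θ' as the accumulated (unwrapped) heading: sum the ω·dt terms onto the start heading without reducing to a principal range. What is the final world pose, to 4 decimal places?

step 1: θ'=2.3208 (R=0.6667) → pose (-3.6789, 4.9544, 2.3208)
step 2: θ'=1.5708 (R=2.0000) → pose (-3.1423, 3.5911, 1.5708)
step 3: θ'=1.0708 (R=-2.0000) → pose (-2.8974, 4.5500, 1.0708)
step 4: θ'=1.9458 (R=0.2857) → pose (-2.8823, 4.7916, 1.9458)
step 5: θ'=1.9458 (straight) → pose (-2.7907, 4.5590, 1.9458)
step 6: θ'=1.5708 (R=-0.6667) → pose (-2.8371, 4.8032, 1.5708)

(-2.8371, 4.8032, 1.5708)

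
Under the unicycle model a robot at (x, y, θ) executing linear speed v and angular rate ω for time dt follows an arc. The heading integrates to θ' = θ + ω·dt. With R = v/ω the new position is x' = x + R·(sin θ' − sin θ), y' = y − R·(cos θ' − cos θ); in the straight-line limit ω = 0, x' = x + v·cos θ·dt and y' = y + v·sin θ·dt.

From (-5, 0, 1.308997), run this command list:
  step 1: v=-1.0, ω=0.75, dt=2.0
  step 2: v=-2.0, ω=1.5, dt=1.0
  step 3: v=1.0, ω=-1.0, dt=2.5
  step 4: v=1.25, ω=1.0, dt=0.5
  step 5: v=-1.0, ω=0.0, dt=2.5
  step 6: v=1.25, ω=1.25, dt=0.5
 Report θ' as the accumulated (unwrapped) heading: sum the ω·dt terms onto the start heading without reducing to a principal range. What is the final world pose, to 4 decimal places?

(-3.5186, -1.7093, 2.9340)

step 1: θ'=2.8090 (R=-1.3333) → pose (-4.1474, -1.6054, 2.8090)
step 2: θ'=4.3090 (R=-1.3333) → pose (-2.4858, -0.8685, 4.3090)
step 3: θ'=1.8090 (R=-1.0000) → pose (-4.3773, -0.7119, 1.8090)
step 4: θ'=2.3090 (R=1.2500) → pose (-4.6674, -0.1656, 2.3090)
step 5: θ'=2.3090 (straight) → pose (-2.9850, -2.0148, 2.3090)
step 6: θ'=2.9340 (R=1.0000) → pose (-3.5186, -1.7093, 2.9340)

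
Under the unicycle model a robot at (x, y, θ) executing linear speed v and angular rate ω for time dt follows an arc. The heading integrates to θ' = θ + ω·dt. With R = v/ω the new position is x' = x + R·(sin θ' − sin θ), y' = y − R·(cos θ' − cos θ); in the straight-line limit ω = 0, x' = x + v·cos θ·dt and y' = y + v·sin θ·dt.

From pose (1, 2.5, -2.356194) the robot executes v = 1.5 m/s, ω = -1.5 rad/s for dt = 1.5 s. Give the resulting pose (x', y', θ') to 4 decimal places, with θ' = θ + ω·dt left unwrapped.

(-0.7015, 3.1011, -4.6062)

θ' = -2.3562 + -1.5·1.5 = -4.6062
R = v/ω = 1.5/-1.5 = -1.0000
x' = 1 + -1.0000·(sin -4.6062 − sin -2.3562) = -0.7015
y' = 2.5 − -1.0000·(cos -4.6062 − cos -2.3562) = 3.1011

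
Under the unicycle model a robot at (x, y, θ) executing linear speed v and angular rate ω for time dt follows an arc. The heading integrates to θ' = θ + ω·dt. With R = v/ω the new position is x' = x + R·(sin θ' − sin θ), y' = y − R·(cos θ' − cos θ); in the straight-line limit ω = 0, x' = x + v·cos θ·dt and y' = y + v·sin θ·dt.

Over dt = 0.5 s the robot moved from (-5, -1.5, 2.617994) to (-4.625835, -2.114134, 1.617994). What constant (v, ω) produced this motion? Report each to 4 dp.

v = -1.5000, ω = -2.0000

Δθ = 1.617994 − 2.617994 = -1.000000
ω = Δθ/dt = -1.000000/0.5 = -2.0000
R = −Δy/(cos θ' − cos θ) = 0.7500
v = R·ω = 0.7500·-2.0000 = -1.5000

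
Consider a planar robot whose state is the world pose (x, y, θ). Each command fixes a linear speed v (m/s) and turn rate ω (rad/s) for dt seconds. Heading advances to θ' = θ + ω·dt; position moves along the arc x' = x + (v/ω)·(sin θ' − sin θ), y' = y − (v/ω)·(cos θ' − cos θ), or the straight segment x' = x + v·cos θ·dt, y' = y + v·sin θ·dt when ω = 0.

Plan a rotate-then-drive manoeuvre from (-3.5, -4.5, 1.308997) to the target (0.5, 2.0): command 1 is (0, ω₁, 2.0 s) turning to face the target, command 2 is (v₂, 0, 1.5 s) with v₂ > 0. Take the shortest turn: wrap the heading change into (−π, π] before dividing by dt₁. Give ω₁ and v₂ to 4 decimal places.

ω₁ = -0.1449, v₂ = 5.0881

heading to target = atan2(2−-4.5, 0.5−-3.5) = 1.0191
Δθ = wrap(1.0191 − 1.3090) = -0.2899; ω₁ = Δθ/dt₁ = -0.1449
distance = √((0.5−-3.5)² + (2−-4.5)²) = 7.6322; v₂ = distance/dt₂ = 5.0881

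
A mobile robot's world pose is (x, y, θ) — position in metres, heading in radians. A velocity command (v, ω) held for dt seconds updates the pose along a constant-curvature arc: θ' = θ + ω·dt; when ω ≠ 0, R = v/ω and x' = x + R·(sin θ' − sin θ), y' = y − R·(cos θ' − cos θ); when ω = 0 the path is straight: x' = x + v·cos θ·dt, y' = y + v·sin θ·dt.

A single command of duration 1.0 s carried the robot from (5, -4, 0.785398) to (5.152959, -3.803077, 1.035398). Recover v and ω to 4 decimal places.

Δθ = 1.035398 − 0.785398 = 0.250000
ω = Δθ/dt = 0.250000/1.0 = 0.2500
R = −Δy/(cos θ' − cos θ) = 1.0000
v = R·ω = 1.0000·0.2500 = 0.2500

v = 0.2500, ω = 0.2500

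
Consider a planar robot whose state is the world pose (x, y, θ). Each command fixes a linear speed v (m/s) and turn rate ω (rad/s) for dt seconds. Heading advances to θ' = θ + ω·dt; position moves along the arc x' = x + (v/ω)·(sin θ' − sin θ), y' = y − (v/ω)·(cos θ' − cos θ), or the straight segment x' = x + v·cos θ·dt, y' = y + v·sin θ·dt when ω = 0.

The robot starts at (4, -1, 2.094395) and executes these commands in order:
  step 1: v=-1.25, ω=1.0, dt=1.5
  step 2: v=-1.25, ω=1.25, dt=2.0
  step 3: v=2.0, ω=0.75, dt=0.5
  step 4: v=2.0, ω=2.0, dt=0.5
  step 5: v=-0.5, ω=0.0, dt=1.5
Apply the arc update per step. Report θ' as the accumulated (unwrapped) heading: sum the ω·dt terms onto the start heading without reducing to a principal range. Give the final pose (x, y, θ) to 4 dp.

(6.8342, 0.2935, 7.4694)

step 1: θ'=3.5944 (R=-1.2500) → pose (5.6294, -1.4990, 3.5944)
step 2: θ'=6.0944 (R=-1.0000) → pose (5.3796, 0.3824, 6.0944)
step 3: θ'=6.4694 (R=2.6667) → pose (6.3737, 0.3811, 6.4694)
step 4: θ'=7.4694 (R=1.0000) → pose (7.1155, 0.9887, 7.4694)
step 5: θ'=7.4694 (straight) → pose (6.8342, 0.2935, 7.4694)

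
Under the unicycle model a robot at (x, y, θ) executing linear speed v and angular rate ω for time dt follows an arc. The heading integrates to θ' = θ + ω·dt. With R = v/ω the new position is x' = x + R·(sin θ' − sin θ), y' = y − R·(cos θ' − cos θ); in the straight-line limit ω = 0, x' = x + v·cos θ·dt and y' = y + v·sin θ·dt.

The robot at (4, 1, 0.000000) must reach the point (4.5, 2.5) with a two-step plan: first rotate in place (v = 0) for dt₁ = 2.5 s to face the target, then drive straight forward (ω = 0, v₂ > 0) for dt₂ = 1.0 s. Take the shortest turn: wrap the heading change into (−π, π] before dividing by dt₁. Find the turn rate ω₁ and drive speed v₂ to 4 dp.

heading to target = atan2(2.5−1, 4.5−4) = 1.2490
Δθ = wrap(1.2490 − 0.0000) = 1.2490; ω₁ = Δθ/dt₁ = 0.4996
distance = √((4.5−4)² + (2.5−1)²) = 1.5811; v₂ = distance/dt₂ = 1.5811

ω₁ = 0.4996, v₂ = 1.5811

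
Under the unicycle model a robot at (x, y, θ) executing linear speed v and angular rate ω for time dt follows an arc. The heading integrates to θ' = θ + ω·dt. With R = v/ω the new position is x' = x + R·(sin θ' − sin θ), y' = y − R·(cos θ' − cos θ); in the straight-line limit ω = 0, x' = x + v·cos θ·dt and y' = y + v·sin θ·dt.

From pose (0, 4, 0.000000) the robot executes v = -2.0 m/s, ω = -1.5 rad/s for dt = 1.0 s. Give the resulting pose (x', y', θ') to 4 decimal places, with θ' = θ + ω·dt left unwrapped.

(-1.3300, 5.2390, -1.5000)

θ' = 0.0000 + -1.5·1.0 = -1.5000
R = v/ω = -2.0/-1.5 = 1.3333
x' = 0 + 1.3333·(sin -1.5000 − sin 0.0000) = -1.3300
y' = 4 − 1.3333·(cos -1.5000 − cos 0.0000) = 5.2390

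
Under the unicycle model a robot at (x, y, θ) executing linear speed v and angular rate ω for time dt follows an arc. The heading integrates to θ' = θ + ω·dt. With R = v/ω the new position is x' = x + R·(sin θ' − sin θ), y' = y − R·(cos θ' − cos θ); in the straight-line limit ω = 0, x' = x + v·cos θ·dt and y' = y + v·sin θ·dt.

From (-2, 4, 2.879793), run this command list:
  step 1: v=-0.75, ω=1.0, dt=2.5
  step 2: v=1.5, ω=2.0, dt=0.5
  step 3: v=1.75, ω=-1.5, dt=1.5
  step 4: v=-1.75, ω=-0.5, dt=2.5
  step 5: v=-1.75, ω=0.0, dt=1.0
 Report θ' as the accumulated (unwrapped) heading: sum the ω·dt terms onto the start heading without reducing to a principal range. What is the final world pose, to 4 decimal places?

(6.0502, 4.1054, 2.8798)

step 1: θ'=5.3798 (R=-0.7500) → pose (-1.2168, 5.1887, 5.3798)
step 2: θ'=6.3798 (R=0.7500) → pose (-0.5554, 4.9064, 6.3798)
step 3: θ'=4.1298 (R=-1.1667) → pose (0.5313, 3.1032, 4.1298)
step 4: θ'=2.8798 (R=3.5000) → pose (4.3598, 4.5583, 2.8798)
step 5: θ'=2.8798 (straight) → pose (6.0502, 4.1054, 2.8798)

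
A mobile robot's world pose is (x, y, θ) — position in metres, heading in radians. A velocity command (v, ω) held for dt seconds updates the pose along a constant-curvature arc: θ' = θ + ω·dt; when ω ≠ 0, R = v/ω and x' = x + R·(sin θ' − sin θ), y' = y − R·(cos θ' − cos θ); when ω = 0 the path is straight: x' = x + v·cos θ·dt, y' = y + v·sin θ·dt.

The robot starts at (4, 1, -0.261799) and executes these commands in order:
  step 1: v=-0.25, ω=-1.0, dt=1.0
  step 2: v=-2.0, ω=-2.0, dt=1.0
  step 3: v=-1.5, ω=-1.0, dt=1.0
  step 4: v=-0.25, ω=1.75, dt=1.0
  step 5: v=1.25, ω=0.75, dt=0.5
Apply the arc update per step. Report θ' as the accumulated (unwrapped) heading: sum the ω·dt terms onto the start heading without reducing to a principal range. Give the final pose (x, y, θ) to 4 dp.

(5.8571, 1.1200, -2.1368)

step 1: θ'=-1.2618 (R=0.2500) → pose (3.8265, 1.1655, -1.2618)
step 2: θ'=-3.2618 (R=1.0000) → pose (4.8991, 2.4623, -3.2618)
step 3: θ'=-4.2618 (R=1.5000) → pose (6.0695, 1.6264, -4.2618)
step 4: θ'=-2.5118 (R=-0.1429) → pose (6.2822, 1.5732, -2.5118)
step 5: θ'=-2.1368 (R=1.6667) → pose (5.8571, 1.1200, -2.1368)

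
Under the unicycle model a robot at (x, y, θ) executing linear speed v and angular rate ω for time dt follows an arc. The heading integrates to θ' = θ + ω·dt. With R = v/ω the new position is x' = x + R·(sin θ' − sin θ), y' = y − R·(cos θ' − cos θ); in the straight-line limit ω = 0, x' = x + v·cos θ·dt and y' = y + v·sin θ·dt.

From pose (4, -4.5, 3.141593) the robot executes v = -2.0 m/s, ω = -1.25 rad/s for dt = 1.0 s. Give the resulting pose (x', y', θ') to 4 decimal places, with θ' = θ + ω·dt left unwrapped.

(5.5184, -5.5955, 1.8916)

θ' = 3.1416 + -1.25·1.0 = 1.8916
R = v/ω = -2.0/-1.25 = 1.6000
x' = 4 + 1.6000·(sin 1.8916 − sin 3.1416) = 5.5184
y' = -4.5 − 1.6000·(cos 1.8916 − cos 3.1416) = -5.5955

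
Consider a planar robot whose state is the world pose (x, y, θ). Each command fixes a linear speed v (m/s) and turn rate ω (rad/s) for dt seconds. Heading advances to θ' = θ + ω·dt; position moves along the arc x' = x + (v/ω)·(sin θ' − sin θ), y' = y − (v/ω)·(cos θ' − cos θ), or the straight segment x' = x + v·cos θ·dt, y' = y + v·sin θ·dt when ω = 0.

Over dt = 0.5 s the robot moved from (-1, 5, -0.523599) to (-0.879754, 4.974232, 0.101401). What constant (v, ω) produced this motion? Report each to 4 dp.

v = 0.2500, ω = 1.2500

Δθ = 0.101401 − -0.523599 = 0.625000
ω = Δθ/dt = 0.625000/0.5 = 1.2500
R = Δx/(sin θ' − sin θ) = 0.2000
v = R·ω = 0.2000·1.2500 = 0.2500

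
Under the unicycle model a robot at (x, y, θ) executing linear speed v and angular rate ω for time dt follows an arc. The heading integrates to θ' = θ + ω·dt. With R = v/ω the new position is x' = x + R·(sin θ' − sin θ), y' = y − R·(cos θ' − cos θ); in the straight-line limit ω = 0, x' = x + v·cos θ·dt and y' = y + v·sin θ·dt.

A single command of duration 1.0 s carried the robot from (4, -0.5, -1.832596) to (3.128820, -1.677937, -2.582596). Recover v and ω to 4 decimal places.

Δθ = -2.582596 − -1.832596 = -0.750000
ω = Δθ/dt = -0.750000/1.0 = -0.7500
R = −Δy/(cos θ' − cos θ) = -2.0000
v = R·ω = -2.0000·-0.7500 = 1.5000

v = 1.5000, ω = -0.7500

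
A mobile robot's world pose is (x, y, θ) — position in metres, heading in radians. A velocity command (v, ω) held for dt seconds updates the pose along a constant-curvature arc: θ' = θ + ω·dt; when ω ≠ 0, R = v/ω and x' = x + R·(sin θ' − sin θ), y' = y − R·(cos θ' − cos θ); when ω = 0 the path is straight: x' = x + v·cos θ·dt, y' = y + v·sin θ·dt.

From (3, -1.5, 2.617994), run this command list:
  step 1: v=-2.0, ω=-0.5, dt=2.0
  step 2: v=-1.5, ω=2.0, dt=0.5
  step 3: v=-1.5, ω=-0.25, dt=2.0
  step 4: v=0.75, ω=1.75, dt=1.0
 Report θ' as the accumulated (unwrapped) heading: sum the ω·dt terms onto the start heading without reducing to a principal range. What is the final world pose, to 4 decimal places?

(6.8430, -7.3665, 3.8680)

step 1: θ'=1.6180 (R=4.0000) → pose (4.9955, -4.7754, 1.6180)
step 2: θ'=2.6180 (R=-0.7500) → pose (5.3697, -5.3895, 2.6180)
step 3: θ'=2.1180 (R=6.0000) → pose (7.4936, -7.4639, 2.1180)
step 4: θ'=3.8680 (R=0.4286) → pose (6.8430, -7.3665, 3.8680)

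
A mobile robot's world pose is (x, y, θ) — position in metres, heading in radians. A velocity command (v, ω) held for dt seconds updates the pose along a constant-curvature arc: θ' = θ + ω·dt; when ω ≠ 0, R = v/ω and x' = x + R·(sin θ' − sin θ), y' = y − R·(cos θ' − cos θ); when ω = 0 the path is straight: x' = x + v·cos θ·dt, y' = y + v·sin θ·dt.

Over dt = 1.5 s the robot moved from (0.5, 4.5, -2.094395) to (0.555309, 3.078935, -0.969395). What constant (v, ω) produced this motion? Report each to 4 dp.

Δθ = -0.969395 − -2.094395 = 1.125000
ω = Δθ/dt = 1.125000/1.5 = 0.7500
R = −Δy/(cos θ' − cos θ) = 1.3333
v = R·ω = 1.3333·0.7500 = 1.0000

v = 1.0000, ω = 0.7500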